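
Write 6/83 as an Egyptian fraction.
1/14 + 1/1162

Greedy algorithm:
6/83: ceiling(83/6) = 14, use 1/14
1/1162: ceiling(1162/1) = 1162, use 1/1162
Result: 6/83 = 1/14 + 1/1162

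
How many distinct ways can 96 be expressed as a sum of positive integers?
118114304

p(n) counts ways to write n as a sum of positive integers (order ignored).
Euler's pentagonal recurrence: p(k) = p(k-1) + p(k-2) - p(k-5) - p(k-7) + p(k-12) + p(k-15) - ... (offsets j(3j∓1)/2, signs ++--, p(0)=1, p(<0)=0).
DP table for k = 0..95: p(0)=1, p(1)=1, p(2)=2, p(3)=3, p(4)=5, p(5)=7, p(6)=11, p(7)=15, p(8)=22, p(9)=30, p(10)=42, p(11)=56, p(12)=77, p(13)=101, p(14)=135, p(15)=176, p(16)=231, p(17)=297, p(18)=385, p(19)=490, p(20)=627, p(21)=792, p(22)=1002, p(23)=1255, p(24)=1575, p(25)=1958, p(26)=2436, p(27)=3010, p(28)=3718, p(29)=4565, p(30)=5604, p(31)=6842, p(32)=8349, p(33)=10143, p(34)=12310, p(35)=14883, p(36)=17977, p(37)=21637, p(38)=26015, p(39)=31185, p(40)=37338, p(41)=44583, p(42)=53174, p(43)=63261, p(44)=75175, p(45)=89134, p(46)=105558, p(47)=124754, p(48)=147273, p(49)=173525, p(50)=204226, p(51)=239943, p(52)=281589, p(53)=329931, p(54)=386155, p(55)=451276, p(56)=526823, p(57)=614154, p(58)=715220, p(59)=831820, p(60)=966467, p(61)=1121505, p(62)=1300156, p(63)=1505499, p(64)=1741630, p(65)=2012558, p(66)=2323520, p(67)=2679689, p(68)=3087735, p(69)=3554345, p(70)=4087968, p(71)=4697205, p(72)=5392783, p(73)=6185689, p(74)=7089500, p(75)=8118264, p(76)=9289091, p(77)=10619863, p(78)=12132164, p(79)=13848650, p(80)=15796476, p(81)=18004327, p(82)=20506255, p(83)=23338469, p(84)=26543660, p(85)=30167357, p(86)=34262962, p(87)=38887673, p(88)=44108109, p(89)=49995925, p(90)=56634173, p(91)=64112359, p(92)=72533807, p(93)=82010177, p(94)=92669720, p(95)=104651419.
Final step: p(96) = p(95) + p(94) - p(91) - p(89) + p(84) + p(81) - p(74) - p(70) + p(61) + p(56) - p(45) - p(39) + p(26) + p(19) - p(4)
= 104651419 + 92669720 - 64112359 - 49995925 + 26543660 + 18004327 - 7089500 - 4087968 + 1121505 + 526823 - 89134 - 31185 + 2436 + 490 - 5
= 118114304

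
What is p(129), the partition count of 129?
4835271870

p(n) counts ways to write n as a sum of positive integers (order ignored).
Euler's pentagonal recurrence: p(k) = p(k-1) + p(k-2) - p(k-5) - p(k-7) + p(k-12) + p(k-15) - ... (offsets j(3j∓1)/2, signs ++--, p(0)=1, p(<0)=0).
DP table for k = 0..128: p(0)=1, p(1)=1, p(2)=2, p(3)=3, p(4)=5, p(5)=7, p(6)=11, p(7)=15, p(8)=22, p(9)=30, p(10)=42, p(11)=56, p(12)=77, p(13)=101, p(14)=135, p(15)=176, p(16)=231, p(17)=297, p(18)=385, p(19)=490, p(20)=627, p(21)=792, p(22)=1002, p(23)=1255, p(24)=1575, p(25)=1958, p(26)=2436, p(27)=3010, p(28)=3718, p(29)=4565, p(30)=5604, p(31)=6842, p(32)=8349, p(33)=10143, p(34)=12310, p(35)=14883, p(36)=17977, p(37)=21637, p(38)=26015, p(39)=31185, p(40)=37338, p(41)=44583, p(42)=53174, p(43)=63261, p(44)=75175, p(45)=89134, p(46)=105558, p(47)=124754, p(48)=147273, p(49)=173525, p(50)=204226, p(51)=239943, p(52)=281589, p(53)=329931, p(54)=386155, p(55)=451276, p(56)=526823, p(57)=614154, p(58)=715220, p(59)=831820, p(60)=966467, p(61)=1121505, p(62)=1300156, p(63)=1505499, p(64)=1741630, p(65)=2012558, p(66)=2323520, p(67)=2679689, p(68)=3087735, p(69)=3554345, p(70)=4087968, p(71)=4697205, p(72)=5392783, p(73)=6185689, p(74)=7089500, p(75)=8118264, p(76)=9289091, p(77)=10619863, p(78)=12132164, p(79)=13848650, p(80)=15796476, p(81)=18004327, p(82)=20506255, p(83)=23338469, p(84)=26543660, p(85)=30167357, p(86)=34262962, p(87)=38887673, p(88)=44108109, p(89)=49995925, p(90)=56634173, p(91)=64112359, p(92)=72533807, p(93)=82010177, p(94)=92669720, p(95)=104651419, p(96)=118114304, p(97)=133230930, p(98)=150198136, p(99)=169229875, p(100)=190569292, p(101)=214481126, p(102)=241265379, p(103)=271248950, p(104)=304801365, p(105)=342325709, p(106)=384276336, p(107)=431149389, p(108)=483502844, p(109)=541946240, p(110)=607163746, p(111)=679903203, p(112)=761002156, p(113)=851376628, p(114)=952050665, p(115)=1064144451, p(116)=1188908248, p(117)=1327710076, p(118)=1482074143, p(119)=1653668665, p(120)=1844349560, p(121)=2056148051, p(122)=2291320912, p(123)=2552338241, p(124)=2841940500, p(125)=3163127352, p(126)=3519222692, p(127)=3913864295, p(128)=4351078600.
Final step: p(129) = p(128) + p(127) - p(124) - p(122) + p(117) + p(114) - p(107) - p(103) + p(94) + p(89) - p(78) - p(72) + p(59) + p(52) - p(37) - p(29) + p(12) + p(3)
= 4351078600 + 3913864295 - 2841940500 - 2291320912 + 1327710076 + 952050665 - 431149389 - 271248950 + 92669720 + 49995925 - 12132164 - 5392783 + 831820 + 281589 - 21637 - 4565 + 77 + 3
= 4835271870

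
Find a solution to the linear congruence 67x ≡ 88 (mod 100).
x ≡ 64 (mod 100)

gcd(67, 100) = 1, which divides 88, so solutions exist.
Find 67^(-1) mod 100 by the extended Euclidean algorithm:
100 = 1 × 67 + 33  ⟹  33 = (1)·100 + (-1)·67
67 = 2 × 33 + 1  ⟹  1 = (-2)·100 + (3)·67
So (3)·67 ≡ 1 (mod 100), i.e. 67^(-1) ≡ 3 (mod 100).
x ≡ 3 × 88 = 264 ≡ 64 (mod 100).
Check: 67 × 64 = 4288 ≡ 88 (mod 100).
Unique solution: x ≡ 64 (mod 100)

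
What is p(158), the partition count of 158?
88751778802

p(n) counts ways to write n as a sum of positive integers (order ignored).
Euler's pentagonal recurrence: p(k) = p(k-1) + p(k-2) - p(k-5) - p(k-7) + p(k-12) + p(k-15) - ... (offsets j(3j∓1)/2, signs ++--, p(0)=1, p(<0)=0).
DP table for k = 0..157: p(0)=1, p(1)=1, p(2)=2, p(3)=3, p(4)=5, p(5)=7, p(6)=11, p(7)=15, p(8)=22, p(9)=30, p(10)=42, p(11)=56, p(12)=77, p(13)=101, p(14)=135, p(15)=176, p(16)=231, p(17)=297, p(18)=385, p(19)=490, p(20)=627, p(21)=792, p(22)=1002, p(23)=1255, p(24)=1575, p(25)=1958, p(26)=2436, p(27)=3010, p(28)=3718, p(29)=4565, p(30)=5604, p(31)=6842, p(32)=8349, p(33)=10143, p(34)=12310, p(35)=14883, p(36)=17977, p(37)=21637, p(38)=26015, p(39)=31185, p(40)=37338, p(41)=44583, p(42)=53174, p(43)=63261, p(44)=75175, p(45)=89134, p(46)=105558, p(47)=124754, p(48)=147273, p(49)=173525, p(50)=204226, p(51)=239943, p(52)=281589, p(53)=329931, p(54)=386155, p(55)=451276, p(56)=526823, p(57)=614154, p(58)=715220, p(59)=831820, p(60)=966467, p(61)=1121505, p(62)=1300156, p(63)=1505499, p(64)=1741630, p(65)=2012558, p(66)=2323520, p(67)=2679689, p(68)=3087735, p(69)=3554345, p(70)=4087968, p(71)=4697205, p(72)=5392783, p(73)=6185689, p(74)=7089500, p(75)=8118264, p(76)=9289091, p(77)=10619863, p(78)=12132164, p(79)=13848650, p(80)=15796476, p(81)=18004327, p(82)=20506255, p(83)=23338469, p(84)=26543660, p(85)=30167357, p(86)=34262962, p(87)=38887673, p(88)=44108109, p(89)=49995925, p(90)=56634173, p(91)=64112359, p(92)=72533807, p(93)=82010177, p(94)=92669720, p(95)=104651419, p(96)=118114304, p(97)=133230930, p(98)=150198136, p(99)=169229875, p(100)=190569292, p(101)=214481126, p(102)=241265379, p(103)=271248950, p(104)=304801365, p(105)=342325709, p(106)=384276336, p(107)=431149389, p(108)=483502844, p(109)=541946240, p(110)=607163746, p(111)=679903203, p(112)=761002156, p(113)=851376628, p(114)=952050665, p(115)=1064144451, p(116)=1188908248, p(117)=1327710076, p(118)=1482074143, p(119)=1653668665, p(120)=1844349560, p(121)=2056148051, p(122)=2291320912, p(123)=2552338241, p(124)=2841940500, p(125)=3163127352, p(126)=3519222692, p(127)=3913864295, p(128)=4351078600, p(129)=4835271870, p(130)=5371315400, p(131)=5964539504, p(132)=6620830889, p(133)=7346629512, p(134)=8149040695, p(135)=9035836076, p(136)=10015581680, p(137)=11097645016, p(138)=12292341831, p(139)=13610949895, p(140)=15065878135, p(141)=16670689208, p(142)=18440293320, p(143)=20390982757, p(144)=22540654445, p(145)=24908858009, p(146)=27517052599, p(147)=30388671978, p(148)=33549419497, p(149)=37027355200, p(150)=40853235313, p(151)=45060624582, p(152)=49686288421, p(153)=54770336324, p(154)=60356673280, p(155)=66493182097, p(156)=73232243759, p(157)=80630964769.
Final step: p(158) = p(157) + p(156) - p(153) - p(151) + p(146) + p(143) - p(136) - p(132) + p(123) + p(118) - p(107) - p(101) + p(88) + p(81) - p(66) - p(58) + p(41) + p(32) - p(13) - p(3)
= 80630964769 + 73232243759 - 54770336324 - 45060624582 + 27517052599 + 20390982757 - 10015581680 - 6620830889 + 2552338241 + 1482074143 - 431149389 - 214481126 + 44108109 + 18004327 - 2323520 - 715220 + 44583 + 8349 - 101 - 3
= 88751778802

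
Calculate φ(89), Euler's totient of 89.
88

89 = 89
φ(n) = n × ∏(1 - 1/p) for each prime p dividing n
φ(89) = 89 × (1 - 1/89) = 88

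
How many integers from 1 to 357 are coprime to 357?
192

357 = 3 × 7 × 17
φ(n) = n × ∏(1 - 1/p) for each prime p dividing n
φ(357) = 357 × (1 - 1/3) × (1 - 1/7) × (1 - 1/17) = 192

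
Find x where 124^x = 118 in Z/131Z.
53

Baby-step giant-step with step n = ⌈√131⌉ = 12.
Baby steps 124^j mod 131 (j:value) for j=0..11: 0:1, 1:124, 2:49, 3:50, 4:43, 5:92, 6:11, 7:54, 8:15, 9:26, 10:80, 11:95.
Giant-step multiplier: 124^(-12) ≡ 124^(130-12) = 124^118 ≡ 13 (mod 131).
Giant steps γ_i = 118·13^i mod 131: γ_0=118, γ_1=93, γ_2=30, γ_3=128, γ_4=92 (in table at j=5).
x = i·n + j = 4·12 + 5 = 53.
Check: 124^53 ≡ 118 (mod 131).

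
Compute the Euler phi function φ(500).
200

500 = 2^2 × 5^3
φ(n) = n × ∏(1 - 1/p) for each prime p dividing n
φ(500) = 500 × (1 - 1/2) × (1 - 1/5) = 200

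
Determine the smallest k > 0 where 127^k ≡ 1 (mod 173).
172

173 is prime, so ord(127) divides φ(173) = 172.
Divisors of 172: 1, 2, 4, 43, 86, 172.
Repeated squaring: 127^1 ≡ 127, 127^2 ≡ 40, 127^4 ≡ 43, 127^8 ≡ 119, 127^16 ≡ 148, 127^32 ≡ 106, 127^64 ≡ 164, 127^128 ≡ 81 (mod 173).
Test 127^d mod 173 for each divisor d in increasing order:
127^1 ≡ 127
127^2 ≡ 40
127^4 ≡ 43
127^43 = 127^32·127^8·127^2·127^1 ≡ 93
127^86 = 127^64·127^16·127^4·127^2 ≡ 172
127^172 = 127^128·127^32·127^8·127^4 ≡ 1  ← first divisor giving 1
The order is 172.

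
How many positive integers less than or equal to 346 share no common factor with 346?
172

346 = 2 × 173
φ(n) = n × ∏(1 - 1/p) for each prime p dividing n
φ(346) = 346 × (1 - 1/2) × (1 - 1/173) = 172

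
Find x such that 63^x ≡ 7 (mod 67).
61

Baby-step giant-step with step n = ⌈√67⌉ = 9.
Baby steps 63^j mod 67 (j:value) for j=0..8: 0:1, 1:63, 2:16, 3:3, 4:55, 5:48, 6:9, 7:31, 8:10.
Giant-step multiplier: 63^(-9) ≡ 63^(66-9) = 63^57 ≡ 5 (mod 67).
Giant steps γ_i = 7·5^i mod 67: γ_0=7, γ_1=35, γ_2=41, γ_3=4, γ_4=20, γ_5=33, γ_6=31 (in table at j=7).
x = i·n + j = 6·9 + 7 = 61.
Check: 63^61 ≡ 7 (mod 67).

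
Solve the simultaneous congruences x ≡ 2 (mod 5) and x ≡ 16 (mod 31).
47

Using Chinese Remainder Theorem:
M = 5 × 31 = 155
M1 = 31, M2 = 5
y1 = 31^(-1) mod 5 = 1
y2 = 5^(-1) mod 31 = 25
x = (2×31×1 + 16×5×25) mod 155 = 47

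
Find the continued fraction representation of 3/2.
[1; 2]

Euclidean algorithm steps:
3 = 1 × 2 + 1
2 = 2 × 1 + 0
Continued fraction: [1; 2]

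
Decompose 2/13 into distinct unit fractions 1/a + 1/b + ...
1/7 + 1/91

Greedy algorithm:
2/13: ceiling(13/2) = 7, use 1/7
1/91: ceiling(91/1) = 91, use 1/91
Result: 2/13 = 1/7 + 1/91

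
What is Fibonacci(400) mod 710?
335

Matrix identity: Q^n = [[F_(n+1), F_n], [F_n, F_(n-1)]] with Q = [[1,1],[1,0]].
n = 400 = 110010000₂. Square-and-multiply, entries mod 710:
Q^1 = [[1,1],[1,0]]
Q^3 = (Q^1)²·Q = [[3,2],[2,1]]
Q^6 = (Q^3)² = [[13,8],[8,5]]
Q^12 = (Q^6)² = [[233,144],[144,89]]
Q^25 = (Q^12)²·Q = [[693,475],[475,218]]
Q^50 = (Q^25)² = [[134,335],[335,509]]
Q^100 = (Q^50)² = [[251,275],[275,686]]
Q^200 = (Q^100)² = [[176,655],[655,231]]
Q^400 = (Q^200)² = [[631,335],[335,296]]
F_400 mod 710 = Q^400[0][1] = 335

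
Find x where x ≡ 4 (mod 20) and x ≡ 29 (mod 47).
264

Using Chinese Remainder Theorem:
M = 20 × 47 = 940
M1 = 47, M2 = 20
y1 = 47^(-1) mod 20 = 3
y2 = 20^(-1) mod 47 = 40
x = (4×47×3 + 29×20×40) mod 940 = 264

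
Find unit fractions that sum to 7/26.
1/4 + 1/52

Greedy algorithm:
7/26: ceiling(26/7) = 4, use 1/4
1/52: ceiling(52/1) = 52, use 1/52
Result: 7/26 = 1/4 + 1/52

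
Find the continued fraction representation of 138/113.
[1; 4, 1, 1, 12]

Euclidean algorithm steps:
138 = 1 × 113 + 25
113 = 4 × 25 + 13
25 = 1 × 13 + 12
13 = 1 × 12 + 1
12 = 12 × 1 + 0
Continued fraction: [1; 4, 1, 1, 12]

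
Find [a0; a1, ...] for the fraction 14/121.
[0; 8, 1, 1, 1, 4]

Euclidean algorithm steps:
14 = 0 × 121 + 14
121 = 8 × 14 + 9
14 = 1 × 9 + 5
9 = 1 × 5 + 4
5 = 1 × 4 + 1
4 = 4 × 1 + 0
Continued fraction: [0; 8, 1, 1, 1, 4]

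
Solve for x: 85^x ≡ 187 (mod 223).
43

Baby-step giant-step with step n = ⌈√223⌉ = 15.
Baby steps 85^j mod 223 (j:value) for j=0..14: 0:1, 1:85, 2:89, 3:206, 4:116, 5:48, 6:66, 7:35, 8:76, 9:216, 10:74, 11:46, 12:119, 13:80, 14:110.
Giant-step multiplier: 85^(-15) ≡ 85^(222-15) = 85^207 ≡ 209 (mod 223).
Giant steps γ_i = 187·209^i mod 223: γ_0=187, γ_1=58, γ_2=80 (in table at j=13).
x = i·n + j = 2·15 + 13 = 43.
Check: 85^43 ≡ 187 (mod 223).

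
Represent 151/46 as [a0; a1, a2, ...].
[3; 3, 1, 1, 6]

Euclidean algorithm steps:
151 = 3 × 46 + 13
46 = 3 × 13 + 7
13 = 1 × 7 + 6
7 = 1 × 6 + 1
6 = 6 × 1 + 0
Continued fraction: [3; 3, 1, 1, 6]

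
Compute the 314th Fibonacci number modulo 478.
209

Matrix identity: Q^n = [[F_(n+1), F_n], [F_n, F_(n-1)]] with Q = [[1,1],[1,0]].
n = 314 = 100111010₂. Square-and-multiply, entries mod 478:
Q^1 = [[1,1],[1,0]]
Q^2 = (Q^1)² = [[2,1],[1,1]]
Q^4 = (Q^2)² = [[5,3],[3,2]]
Q^9 = (Q^4)²·Q = [[55,34],[34,21]]
Q^19 = (Q^9)²·Q = [[73,357],[357,194]]
Q^39 = (Q^19)²·Q = [[91,372],[372,197]]
Q^78 = (Q^39)² = [[397,64],[64,333]]
Q^157 = (Q^78)²·Q = [[17,141],[141,354]]
Q^314 = (Q^157)² = [[94,209],[209,363]]
F_314 mod 478 = Q^314[0][1] = 209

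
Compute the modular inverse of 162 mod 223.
106

gcd(162, 223) = 1, so the inverse exists.
Extended Euclidean algorithm on (223, 162):
223 = 1 × 162 + 61  ⟹  61 = (1)·223 + (-1)·162
162 = 2 × 61 + 40  ⟹  40 = (-2)·223 + (3)·162
61 = 1 × 40 + 21  ⟹  21 = (3)·223 + (-4)·162
40 = 1 × 21 + 19  ⟹  19 = (-5)·223 + (7)·162
21 = 1 × 19 + 2  ⟹  2 = (8)·223 + (-11)·162
19 = 9 × 2 + 1  ⟹  1 = (-77)·223 + (106)·162
So (106)·162 ≡ 1 (mod 223), i.e. 162^(-1) ≡ 106 (mod 223).
Check: 162 × 106 = 17172 ≡ 1 (mod 223)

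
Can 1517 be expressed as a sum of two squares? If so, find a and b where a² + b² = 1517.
19² + 34² (a=19, b=34)

Factorization: 1517 = 37 × 41
By Fermat: n is sum of two squares iff every prime p ≡ 3 (mod 4) appears to even power.
All primes ≡ 3 (mod 4) appear to even power.
Search a = 0, 1, 2, … for 1517 - a² a perfect square: first hit at a = 19: 1517 - 361 = 1156 = 34².
1517 = 19² + 34² = 361 + 1156 ✓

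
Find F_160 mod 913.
726

Matrix identity: Q^n = [[F_(n+1), F_n], [F_n, F_(n-1)]] with Q = [[1,1],[1,0]].
n = 160 = 10100000₂. Square-and-multiply, entries mod 913:
Q^1 = [[1,1],[1,0]]
Q^2 = (Q^1)² = [[2,1],[1,1]]
Q^5 = (Q^2)²·Q = [[8,5],[5,3]]
Q^10 = (Q^5)² = [[89,55],[55,34]]
Q^20 = (Q^10)² = [[903,374],[374,529]]
Q^40 = (Q^20)² = [[287,550],[550,650]]
Q^80 = (Q^40)² = [[496,418],[418,78]]
Q^160 = (Q^80)² = [[760,726],[726,34]]
F_160 mod 913 = Q^160[0][1] = 726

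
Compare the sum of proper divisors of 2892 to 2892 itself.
abundant

Proper divisors of 2892: sum = 1 + 2 + 3 + 4 + 6 + 12 + 241 + 482 + 723 + 964 + 1446 = 3884
Since 3884 > 2892, 2892 is abundant.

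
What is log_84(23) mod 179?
105

Baby-step giant-step with step n = ⌈√179⌉ = 14.
Baby steps 84^j mod 179 (j:value) for j=0..13: 0:1, 1:84, 2:75, 3:35, 4:76, 5:119, 6:151, 7:154, 8:48, 9:94, 10:20, 11:69, 12:68, 13:163.
Giant-step multiplier: 84^(-14) ≡ 84^(178-14) = 84^164 ≡ 59 (mod 179).
Giant steps γ_i = 23·59^i mod 179: γ_0=23, γ_1=104, γ_2=50, γ_3=86, γ_4=62, γ_5=78, γ_6=127, γ_7=154 (in table at j=7).
x = i·n + j = 7·14 + 7 = 105.
Check: 84^105 ≡ 23 (mod 179).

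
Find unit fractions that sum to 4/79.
1/20 + 1/1580

Greedy algorithm:
4/79: ceiling(79/4) = 20, use 1/20
1/1580: ceiling(1580/1) = 1580, use 1/1580
Result: 4/79 = 1/20 + 1/1580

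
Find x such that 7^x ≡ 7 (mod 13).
1

Baby-step giant-step with step n = ⌈√13⌉ = 4.
Baby steps 7^j mod 13 (j:value) for j=0..3: 0:1, 1:7, 2:10, 3:5.
h = 7 is already in the table at j=1, so x = 1.
Check: 7^1 ≡ 7 (mod 13).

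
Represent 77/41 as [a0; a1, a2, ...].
[1; 1, 7, 5]

Euclidean algorithm steps:
77 = 1 × 41 + 36
41 = 1 × 36 + 5
36 = 7 × 5 + 1
5 = 5 × 1 + 0
Continued fraction: [1; 1, 7, 5]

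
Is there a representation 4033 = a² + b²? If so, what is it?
8² + 63² (a=8, b=63)

Factorization: 4033 = 37 × 109
By Fermat: n is sum of two squares iff every prime p ≡ 3 (mod 4) appears to even power.
All primes ≡ 3 (mod 4) appear to even power.
Search a = 0, 1, 2, … for 4033 - a² a perfect square: first hit at a = 8: 4033 - 64 = 3969 = 63².
4033 = 8² + 63² = 64 + 3969 ✓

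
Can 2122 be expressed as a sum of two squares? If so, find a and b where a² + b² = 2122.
21² + 41² (a=21, b=41)

Factorization: 2122 = 2 × 1061
By Fermat: n is sum of two squares iff every prime p ≡ 3 (mod 4) appears to even power.
All primes ≡ 3 (mod 4) appear to even power.
Search a = 0, 1, 2, … for 2122 - a² a perfect square: first hit at a = 21: 2122 - 441 = 1681 = 41².
2122 = 21² + 41² = 441 + 1681 ✓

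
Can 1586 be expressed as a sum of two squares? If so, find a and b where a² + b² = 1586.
19² + 35² (a=19, b=35)

Factorization: 1586 = 2 × 13 × 61
By Fermat: n is sum of two squares iff every prime p ≡ 3 (mod 4) appears to even power.
All primes ≡ 3 (mod 4) appear to even power.
Search a = 0, 1, 2, … for 1586 - a² a perfect square: first hit at a = 19: 1586 - 361 = 1225 = 35².
1586 = 19² + 35² = 361 + 1225 ✓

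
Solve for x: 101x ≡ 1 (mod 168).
5

gcd(101, 168) = 1, so the inverse exists.
Extended Euclidean algorithm on (168, 101):
168 = 1 × 101 + 67  ⟹  67 = (1)·168 + (-1)·101
101 = 1 × 67 + 34  ⟹  34 = (-1)·168 + (2)·101
67 = 1 × 34 + 33  ⟹  33 = (2)·168 + (-3)·101
34 = 1 × 33 + 1  ⟹  1 = (-3)·168 + (5)·101
So (5)·101 ≡ 1 (mod 168), i.e. 101^(-1) ≡ 5 (mod 168).
Check: 101 × 5 = 505 ≡ 1 (mod 168)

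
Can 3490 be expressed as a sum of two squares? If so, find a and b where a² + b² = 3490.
3² + 59² (a=3, b=59)

Factorization: 3490 = 2 × 5 × 349
By Fermat: n is sum of two squares iff every prime p ≡ 3 (mod 4) appears to even power.
All primes ≡ 3 (mod 4) appear to even power.
Search a = 0, 1, 2, … for 3490 - a² a perfect square: first hit at a = 3: 3490 - 9 = 3481 = 59².
3490 = 3² + 59² = 9 + 3481 ✓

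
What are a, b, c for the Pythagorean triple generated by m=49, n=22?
(1917, 2156, 2885)

Euclid's formula: a = m² - n², b = 2mn, c = m² + n²
m = 49, n = 22
a = 49² - 22² = 2401 - 484 = 1917
b = 2 × 49 × 22 = 2156
c = 49² + 22² = 2401 + 484 = 2885
Verification: 1917² + 2156² = 3674889 + 4648336 = 8323225 = 2885² ✓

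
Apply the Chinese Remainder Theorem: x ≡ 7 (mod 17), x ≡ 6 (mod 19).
177

Using Chinese Remainder Theorem:
M = 17 × 19 = 323
M1 = 19, M2 = 17
y1 = 19^(-1) mod 17 = 9
y2 = 17^(-1) mod 19 = 9
x = (7×19×9 + 6×17×9) mod 323 = 177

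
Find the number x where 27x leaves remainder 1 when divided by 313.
58

gcd(27, 313) = 1, so the inverse exists.
Extended Euclidean algorithm on (313, 27):
313 = 11 × 27 + 16  ⟹  16 = (1)·313 + (-11)·27
27 = 1 × 16 + 11  ⟹  11 = (-1)·313 + (12)·27
16 = 1 × 11 + 5  ⟹  5 = (2)·313 + (-23)·27
11 = 2 × 5 + 1  ⟹  1 = (-5)·313 + (58)·27
So (58)·27 ≡ 1 (mod 313), i.e. 27^(-1) ≡ 58 (mod 313).
Check: 27 × 58 = 1566 ≡ 1 (mod 313)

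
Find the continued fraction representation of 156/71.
[2; 5, 14]

Euclidean algorithm steps:
156 = 2 × 71 + 14
71 = 5 × 14 + 1
14 = 14 × 1 + 0
Continued fraction: [2; 5, 14]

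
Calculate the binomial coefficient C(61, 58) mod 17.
1

Using Lucas' theorem:
Write n=61 and k=58 in base 17:
n in base 17: [3, 10]
k in base 17: [3, 7]
C(61,58) mod 17 = ∏ C(n_i, k_i) mod 17
Digit binomials (mod 17): C(3,3) = 1; C(10,7) = 120 ≡ 1
Product: 1 × 1 = 1 ≡ 1 (mod 17)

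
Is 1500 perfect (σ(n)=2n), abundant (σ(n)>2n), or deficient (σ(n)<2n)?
abundant

Proper divisors of 1500: sum = 1 + 2 + 3 + 4 + 5 + 6 + 10 + 12 + ... + 300 + 375 + 500 + 750 (23 divisors) = 2868
Since 2868 > 1500, 1500 is abundant.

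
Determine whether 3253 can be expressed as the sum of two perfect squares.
2² + 57² (a=2, b=57)

Factorization: 3253 = 3253
By Fermat: n is sum of two squares iff every prime p ≡ 3 (mod 4) appears to even power.
All primes ≡ 3 (mod 4) appear to even power.
Search a = 0, 1, 2, … for 3253 - a² a perfect square: first hit at a = 2: 3253 - 4 = 3249 = 57².
3253 = 2² + 57² = 4 + 3249 ✓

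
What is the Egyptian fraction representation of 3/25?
1/9 + 1/113 + 1/25425

Greedy algorithm:
3/25: ceiling(25/3) = 9, use 1/9
2/225: ceiling(225/2) = 113, use 1/113
1/25425: ceiling(25425/1) = 25425, use 1/25425
Result: 3/25 = 1/9 + 1/113 + 1/25425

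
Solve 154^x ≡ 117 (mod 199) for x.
96

Baby-step giant-step with step n = ⌈√199⌉ = 15.
Baby steps 154^j mod 199 (j:value) for j=0..14: 0:1, 1:154, 2:35, 3:17, 4:31, 5:197, 6:90, 7:129, 8:165, 9:137, 10:4, 11:19, 12:140, 13:68, 14:124.
Giant-step multiplier: 154^(-15) ≡ 154^(198-15) = 154^183 ≡ 174 (mod 199).
Giant steps γ_i = 117·174^i mod 199: γ_0=117, γ_1=60, γ_2=92, γ_3=88, γ_4=188, γ_5=76, γ_6=90 (in table at j=6).
x = i·n + j = 6·15 + 6 = 96.
Check: 154^96 ≡ 117 (mod 199).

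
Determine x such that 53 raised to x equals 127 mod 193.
65

Baby-step giant-step with step n = ⌈√193⌉ = 14.
Baby steps 53^j mod 193 (j:value) for j=0..13: 0:1, 1:53, 2:107, 3:74, 4:62, 5:5, 6:72, 7:149, 8:177, 9:117, 10:25, 11:167, 12:166, 13:113.
Giant-step multiplier: 53^(-14) ≡ 53^(192-14) = 53^178 ≡ 161 (mod 193).
Giant steps γ_i = 127·161^i mod 193: γ_0=127, γ_1=182, γ_2=159, γ_3=123, γ_4=117 (in table at j=9).
x = i·n + j = 4·14 + 9 = 65.
Check: 53^65 ≡ 127 (mod 193).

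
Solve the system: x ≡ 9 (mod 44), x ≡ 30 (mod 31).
185

Using Chinese Remainder Theorem:
M = 44 × 31 = 1364
M1 = 31, M2 = 44
y1 = 31^(-1) mod 44 = 27
y2 = 44^(-1) mod 31 = 12
x = (9×31×27 + 30×44×12) mod 1364 = 185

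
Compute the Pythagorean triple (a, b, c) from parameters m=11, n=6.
(85, 132, 157)

Euclid's formula: a = m² - n², b = 2mn, c = m² + n²
m = 11, n = 6
a = 11² - 6² = 121 - 36 = 85
b = 2 × 11 × 6 = 132
c = 11² + 6² = 121 + 36 = 157
Verification: 85² + 132² = 7225 + 17424 = 24649 = 157² ✓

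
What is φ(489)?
324

489 = 3 × 163
φ(n) = n × ∏(1 - 1/p) for each prime p dividing n
φ(489) = 489 × (1 - 1/3) × (1 - 1/163) = 324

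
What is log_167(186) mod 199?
53

Baby-step giant-step with step n = ⌈√199⌉ = 15.
Baby steps 167^j mod 199 (j:value) for j=0..14: 0:1, 1:167, 2:29, 3:67, 4:45, 5:152, 6:111, 7:30, 8:35, 9:74, 10:20, 11:156, 12:182, 13:146, 14:104.
Giant-step multiplier: 167^(-15) ≡ 167^(198-15) = 167^183 ≡ 76 (mod 199).
Giant steps γ_i = 186·76^i mod 199: γ_0=186, γ_1=7, γ_2=134, γ_3=35 (in table at j=8).
x = i·n + j = 3·15 + 8 = 53.
Check: 167^53 ≡ 186 (mod 199).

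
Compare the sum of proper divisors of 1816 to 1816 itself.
deficient

Proper divisors of 1816: sum = 1 + 2 + 4 + 8 + 227 + 454 + 908 = 1604
Since 1604 < 1816, 1816 is deficient.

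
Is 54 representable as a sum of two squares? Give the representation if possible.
Not possible

Factorization: 54 = 2 × 3^3
By Fermat: n is sum of two squares iff every prime p ≡ 3 (mod 4) appears to even power.
Prime(s) ≡ 3 (mod 4) with odd exponent: [(3, 3)]
Therefore 54 cannot be expressed as a² + b².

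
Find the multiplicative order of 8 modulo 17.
8

17 is prime, so ord(8) divides φ(17) = 16.
Divisors of 16: 1, 2, 4, 8, 16.
Repeated squaring: 8^1 ≡ 8, 8^2 ≡ 13, 8^4 ≡ 16, 8^8 ≡ 1, 8^16 ≡ 1 (mod 17).
Test 8^d mod 17 for each divisor d in increasing order:
8^1 ≡ 8
8^2 ≡ 13
8^4 ≡ 16
8^8 ≡ 1  ← first divisor giving 1
The order is 8.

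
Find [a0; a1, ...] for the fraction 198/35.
[5; 1, 1, 1, 11]

Euclidean algorithm steps:
198 = 5 × 35 + 23
35 = 1 × 23 + 12
23 = 1 × 12 + 11
12 = 1 × 11 + 1
11 = 11 × 1 + 0
Continued fraction: [5; 1, 1, 1, 11]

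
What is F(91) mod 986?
883

Matrix identity: Q^n = [[F_(n+1), F_n], [F_n, F_(n-1)]] with Q = [[1,1],[1,0]].
n = 91 = 1011011₂. Square-and-multiply, entries mod 986:
Q^1 = [[1,1],[1,0]]
Q^2 = (Q^1)² = [[2,1],[1,1]]
Q^5 = (Q^2)²·Q = [[8,5],[5,3]]
Q^11 = (Q^5)²·Q = [[144,89],[89,55]]
Q^22 = (Q^11)² = [[63,949],[949,100]]
Q^45 = (Q^22)²·Q = [[293,408],[408,871]]
Q^91 = (Q^45)²·Q = [[543,883],[883,646]]
F_91 mod 986 = Q^91[0][1] = 883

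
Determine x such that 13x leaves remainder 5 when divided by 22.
x ≡ 19 (mod 22)

gcd(13, 22) = 1, which divides 5, so solutions exist.
Find 13^(-1) mod 22 by the extended Euclidean algorithm:
22 = 1 × 13 + 9  ⟹  9 = (1)·22 + (-1)·13
13 = 1 × 9 + 4  ⟹  4 = (-1)·22 + (2)·13
9 = 2 × 4 + 1  ⟹  1 = (3)·22 + (-5)·13
So (-5)·13 ≡ 1 (mod 22), i.e. 13^(-1) ≡ -5 ≡ 17 (mod 22).
x ≡ 17 × 5 = 85 ≡ 19 (mod 22).
Check: 13 × 19 = 247 ≡ 5 (mod 22).
Unique solution: x ≡ 19 (mod 22)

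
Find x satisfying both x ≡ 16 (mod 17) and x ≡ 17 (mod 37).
424

Using Chinese Remainder Theorem:
M = 17 × 37 = 629
M1 = 37, M2 = 17
y1 = 37^(-1) mod 17 = 6
y2 = 17^(-1) mod 37 = 24
x = (16×37×6 + 17×17×24) mod 629 = 424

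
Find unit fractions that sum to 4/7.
1/2 + 1/14

Greedy algorithm:
4/7: ceiling(7/4) = 2, use 1/2
1/14: ceiling(14/1) = 14, use 1/14
Result: 4/7 = 1/2 + 1/14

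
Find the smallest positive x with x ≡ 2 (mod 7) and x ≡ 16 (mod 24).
16

Using Chinese Remainder Theorem:
M = 7 × 24 = 168
M1 = 24, M2 = 7
y1 = 24^(-1) mod 7 = 5
y2 = 7^(-1) mod 24 = 7
x = (2×24×5 + 16×7×7) mod 168 = 16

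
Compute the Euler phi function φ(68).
32

68 = 2^2 × 17
φ(n) = n × ∏(1 - 1/p) for each prime p dividing n
φ(68) = 68 × (1 - 1/2) × (1 - 1/17) = 32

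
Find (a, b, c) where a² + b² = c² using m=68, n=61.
(903, 8296, 8345)

Euclid's formula: a = m² - n², b = 2mn, c = m² + n²
m = 68, n = 61
a = 68² - 61² = 4624 - 3721 = 903
b = 2 × 68 × 61 = 8296
c = 68² + 61² = 4624 + 3721 = 8345
Verification: 903² + 8296² = 815409 + 68823616 = 69639025 = 8345² ✓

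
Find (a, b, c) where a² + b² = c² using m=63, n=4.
(3953, 504, 3985)

Euclid's formula: a = m² - n², b = 2mn, c = m² + n²
m = 63, n = 4
a = 63² - 4² = 3969 - 16 = 3953
b = 2 × 63 × 4 = 504
c = 63² + 4² = 3969 + 16 = 3985
Verification: 3953² + 504² = 15626209 + 254016 = 15880225 = 3985² ✓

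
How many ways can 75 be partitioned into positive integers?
8118264

p(n) counts ways to write n as a sum of positive integers (order ignored).
Euler's pentagonal recurrence: p(k) = p(k-1) + p(k-2) - p(k-5) - p(k-7) + p(k-12) + p(k-15) - ... (offsets j(3j∓1)/2, signs ++--, p(0)=1, p(<0)=0).
DP table for k = 0..74: p(0)=1, p(1)=1, p(2)=2, p(3)=3, p(4)=5, p(5)=7, p(6)=11, p(7)=15, p(8)=22, p(9)=30, p(10)=42, p(11)=56, p(12)=77, p(13)=101, p(14)=135, p(15)=176, p(16)=231, p(17)=297, p(18)=385, p(19)=490, p(20)=627, p(21)=792, p(22)=1002, p(23)=1255, p(24)=1575, p(25)=1958, p(26)=2436, p(27)=3010, p(28)=3718, p(29)=4565, p(30)=5604, p(31)=6842, p(32)=8349, p(33)=10143, p(34)=12310, p(35)=14883, p(36)=17977, p(37)=21637, p(38)=26015, p(39)=31185, p(40)=37338, p(41)=44583, p(42)=53174, p(43)=63261, p(44)=75175, p(45)=89134, p(46)=105558, p(47)=124754, p(48)=147273, p(49)=173525, p(50)=204226, p(51)=239943, p(52)=281589, p(53)=329931, p(54)=386155, p(55)=451276, p(56)=526823, p(57)=614154, p(58)=715220, p(59)=831820, p(60)=966467, p(61)=1121505, p(62)=1300156, p(63)=1505499, p(64)=1741630, p(65)=2012558, p(66)=2323520, p(67)=2679689, p(68)=3087735, p(69)=3554345, p(70)=4087968, p(71)=4697205, p(72)=5392783, p(73)=6185689, p(74)=7089500.
Final step: p(75) = p(74) + p(73) - p(70) - p(68) + p(63) + p(60) - p(53) - p(49) + p(40) + p(35) - p(24) - p(18) + p(5)
= 7089500 + 6185689 - 4087968 - 3087735 + 1505499 + 966467 - 329931 - 173525 + 37338 + 14883 - 1575 - 385 + 7
= 8118264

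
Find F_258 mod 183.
22

Matrix identity: Q^n = [[F_(n+1), F_n], [F_n, F_(n-1)]] with Q = [[1,1],[1,0]].
n = 258 = 100000010₂. Square-and-multiply, entries mod 183:
Q^1 = [[1,1],[1,0]]
Q^2 = (Q^1)² = [[2,1],[1,1]]
Q^4 = (Q^2)² = [[5,3],[3,2]]
Q^8 = (Q^4)² = [[34,21],[21,13]]
Q^16 = (Q^8)² = [[133,72],[72,61]]
Q^32 = (Q^16)² = [[181,60],[60,121]]
Q^64 = (Q^32)² = [[127,3],[3,124]]
Q^129 = (Q^64)²·Q = [[55,34],[34,21]]
Q^258 = (Q^129)² = [[155,22],[22,133]]
F_258 mod 183 = Q^258[0][1] = 22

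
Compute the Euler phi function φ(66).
20

66 = 2 × 3 × 11
φ(n) = n × ∏(1 - 1/p) for each prime p dividing n
φ(66) = 66 × (1 - 1/2) × (1 - 1/3) × (1 - 1/11) = 20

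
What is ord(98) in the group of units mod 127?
63

127 is prime, so ord(98) divides φ(127) = 126.
Divisors of 126: 1, 2, 3, 6, 7, 9, 14, 18, 21, 42, 63, 126.
Repeated squaring: 98^1 ≡ 98, 98^2 ≡ 79, 98^4 ≡ 18, 98^8 ≡ 70, 98^16 ≡ 74, 98^32 ≡ 15, 98^64 ≡ 98 (mod 127).
Test 98^d mod 127 for each divisor d in increasing order:
98^1 ≡ 98
98^2 ≡ 79
98^3 = 98^2·98^1 ≡ 122
98^6 = 98^4·98^2 ≡ 25
98^7 = 98^4·98^2·98^1 ≡ 37
98^9 = 98^8·98^1 ≡ 2
98^14 = 98^8·98^4·98^2 ≡ 99
98^18 = 98^16·98^2 ≡ 4
98^21 = 98^16·98^4·98^1 ≡ 107
98^42 = 98^32·98^8·98^2 ≡ 19
98^63 = 98^32·98^16·98^8·98^4·98^2·98^1 ≡ 1  ← first divisor giving 1
The order is 63.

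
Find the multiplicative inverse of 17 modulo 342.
161

gcd(17, 342) = 1, so the inverse exists.
Extended Euclidean algorithm on (342, 17):
342 = 20 × 17 + 2  ⟹  2 = (1)·342 + (-20)·17
17 = 8 × 2 + 1  ⟹  1 = (-8)·342 + (161)·17
So (161)·17 ≡ 1 (mod 342), i.e. 17^(-1) ≡ 161 (mod 342).
Check: 17 × 161 = 2737 ≡ 1 (mod 342)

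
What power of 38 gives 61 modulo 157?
121

Baby-step giant-step with step n = ⌈√157⌉ = 13.
Baby steps 38^j mod 157 (j:value) for j=0..12: 0:1, 1:38, 2:31, 3:79, 4:19, 5:94, 6:118, 7:88, 8:47, 9:59, 10:44, 11:102, 12:108.
Giant-step multiplier: 38^(-13) ≡ 38^(156-13) = 38^143 ≡ 50 (mod 157).
Giant steps γ_i = 61·50^i mod 157: γ_0=61, γ_1=67, γ_2=53, γ_3=138, γ_4=149, γ_5=71, γ_6=96, γ_7=90, γ_8=104, γ_9=19 (in table at j=4).
x = i·n + j = 9·13 + 4 = 121.
Check: 38^121 ≡ 61 (mod 157).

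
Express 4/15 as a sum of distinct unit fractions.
1/4 + 1/60

Greedy algorithm:
4/15: ceiling(15/4) = 4, use 1/4
1/60: ceiling(60/1) = 60, use 1/60
Result: 4/15 = 1/4 + 1/60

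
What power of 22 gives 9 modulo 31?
16

Baby-step giant-step with step n = ⌈√31⌉ = 6.
Baby steps 22^j mod 31 (j:value) for j=0..5: 0:1, 1:22, 2:19, 3:15, 4:20, 5:6.
Giant-step multiplier: 22^(-6) ≡ 22^(30-6) = 22^24 ≡ 4 (mod 31).
Giant steps γ_i = 9·4^i mod 31: γ_0=9, γ_1=5, γ_2=20 (in table at j=4).
x = i·n + j = 2·6 + 4 = 16.
Check: 22^16 ≡ 9 (mod 31).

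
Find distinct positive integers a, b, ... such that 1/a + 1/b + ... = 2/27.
1/14 + 1/378

Greedy algorithm:
2/27: ceiling(27/2) = 14, use 1/14
1/378: ceiling(378/1) = 378, use 1/378
Result: 2/27 = 1/14 + 1/378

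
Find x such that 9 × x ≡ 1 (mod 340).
189

gcd(9, 340) = 1, so the inverse exists.
Extended Euclidean algorithm on (340, 9):
340 = 37 × 9 + 7  ⟹  7 = (1)·340 + (-37)·9
9 = 1 × 7 + 2  ⟹  2 = (-1)·340 + (38)·9
7 = 3 × 2 + 1  ⟹  1 = (4)·340 + (-151)·9
So (-151)·9 ≡ 1 (mod 340), i.e. 9^(-1) ≡ -151 ≡ 189 (mod 340).
Check: 9 × 189 = 1701 ≡ 1 (mod 340)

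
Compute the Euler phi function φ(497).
420

497 = 7 × 71
φ(n) = n × ∏(1 - 1/p) for each prime p dividing n
φ(497) = 497 × (1 - 1/7) × (1 - 1/71) = 420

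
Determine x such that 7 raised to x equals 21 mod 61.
55

Baby-step giant-step with step n = ⌈√61⌉ = 8.
Baby steps 7^j mod 61 (j:value) for j=0..7: 0:1, 1:7, 2:49, 3:38, 4:22, 5:32, 6:41, 7:43.
Giant-step multiplier: 7^(-8) ≡ 7^(60-8) = 7^52 ≡ 15 (mod 61).
Giant steps γ_i = 21·15^i mod 61: γ_0=21, γ_1=10, γ_2=28, γ_3=54, γ_4=17, γ_5=11, γ_6=43 (in table at j=7).
x = i·n + j = 6·8 + 7 = 55.
Check: 7^55 ≡ 21 (mod 61).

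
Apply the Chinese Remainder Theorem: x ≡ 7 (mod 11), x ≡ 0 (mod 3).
18

Using Chinese Remainder Theorem:
M = 11 × 3 = 33
M1 = 3, M2 = 11
y1 = 3^(-1) mod 11 = 4
y2 = 11^(-1) mod 3 = 2
x = (7×3×4 + 0×11×2) mod 33 = 18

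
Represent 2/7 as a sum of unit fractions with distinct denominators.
1/4 + 1/28

Greedy algorithm:
2/7: ceiling(7/2) = 4, use 1/4
1/28: ceiling(28/1) = 28, use 1/28
Result: 2/7 = 1/4 + 1/28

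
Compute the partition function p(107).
431149389

p(n) counts ways to write n as a sum of positive integers (order ignored).
Euler's pentagonal recurrence: p(k) = p(k-1) + p(k-2) - p(k-5) - p(k-7) + p(k-12) + p(k-15) - ... (offsets j(3j∓1)/2, signs ++--, p(0)=1, p(<0)=0).
DP table for k = 0..106: p(0)=1, p(1)=1, p(2)=2, p(3)=3, p(4)=5, p(5)=7, p(6)=11, p(7)=15, p(8)=22, p(9)=30, p(10)=42, p(11)=56, p(12)=77, p(13)=101, p(14)=135, p(15)=176, p(16)=231, p(17)=297, p(18)=385, p(19)=490, p(20)=627, p(21)=792, p(22)=1002, p(23)=1255, p(24)=1575, p(25)=1958, p(26)=2436, p(27)=3010, p(28)=3718, p(29)=4565, p(30)=5604, p(31)=6842, p(32)=8349, p(33)=10143, p(34)=12310, p(35)=14883, p(36)=17977, p(37)=21637, p(38)=26015, p(39)=31185, p(40)=37338, p(41)=44583, p(42)=53174, p(43)=63261, p(44)=75175, p(45)=89134, p(46)=105558, p(47)=124754, p(48)=147273, p(49)=173525, p(50)=204226, p(51)=239943, p(52)=281589, p(53)=329931, p(54)=386155, p(55)=451276, p(56)=526823, p(57)=614154, p(58)=715220, p(59)=831820, p(60)=966467, p(61)=1121505, p(62)=1300156, p(63)=1505499, p(64)=1741630, p(65)=2012558, p(66)=2323520, p(67)=2679689, p(68)=3087735, p(69)=3554345, p(70)=4087968, p(71)=4697205, p(72)=5392783, p(73)=6185689, p(74)=7089500, p(75)=8118264, p(76)=9289091, p(77)=10619863, p(78)=12132164, p(79)=13848650, p(80)=15796476, p(81)=18004327, p(82)=20506255, p(83)=23338469, p(84)=26543660, p(85)=30167357, p(86)=34262962, p(87)=38887673, p(88)=44108109, p(89)=49995925, p(90)=56634173, p(91)=64112359, p(92)=72533807, p(93)=82010177, p(94)=92669720, p(95)=104651419, p(96)=118114304, p(97)=133230930, p(98)=150198136, p(99)=169229875, p(100)=190569292, p(101)=214481126, p(102)=241265379, p(103)=271248950, p(104)=304801365, p(105)=342325709, p(106)=384276336.
Final step: p(107) = p(106) + p(105) - p(102) - p(100) + p(95) + p(92) - p(85) - p(81) + p(72) + p(67) - p(56) - p(50) + p(37) + p(30) - p(15) - p(7)
= 384276336 + 342325709 - 241265379 - 190569292 + 104651419 + 72533807 - 30167357 - 18004327 + 5392783 + 2679689 - 526823 - 204226 + 21637 + 5604 - 176 - 15
= 431149389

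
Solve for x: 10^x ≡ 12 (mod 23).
14

Baby-step giant-step with step n = ⌈√23⌉ = 5.
Baby steps 10^j mod 23 (j:value) for j=0..4: 0:1, 1:10, 2:8, 3:11, 4:18.
Giant-step multiplier: 10^(-5) ≡ 10^(22-5) = 10^17 ≡ 17 (mod 23).
Giant steps γ_i = 12·17^i mod 23: γ_0=12, γ_1=20, γ_2=18 (in table at j=4).
x = i·n + j = 2·5 + 4 = 14.
Check: 10^14 ≡ 12 (mod 23).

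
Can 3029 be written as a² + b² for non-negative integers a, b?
2² + 55² (a=2, b=55)

Factorization: 3029 = 13 × 233
By Fermat: n is sum of two squares iff every prime p ≡ 3 (mod 4) appears to even power.
All primes ≡ 3 (mod 4) appear to even power.
Search a = 0, 1, 2, … for 3029 - a² a perfect square: first hit at a = 2: 3029 - 4 = 3025 = 55².
3029 = 2² + 55² = 4 + 3025 ✓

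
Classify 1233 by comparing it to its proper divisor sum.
deficient

Proper divisors of 1233: sum = 1 + 3 + 9 + 137 + 411 = 561
Since 561 < 1233, 1233 is deficient.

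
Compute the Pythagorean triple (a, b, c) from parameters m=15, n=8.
(161, 240, 289)

Euclid's formula: a = m² - n², b = 2mn, c = m² + n²
m = 15, n = 8
a = 15² - 8² = 225 - 64 = 161
b = 2 × 15 × 8 = 240
c = 15² + 8² = 225 + 64 = 289
Verification: 161² + 240² = 25921 + 57600 = 83521 = 289² ✓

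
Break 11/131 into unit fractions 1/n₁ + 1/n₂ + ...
1/12 + 1/1572

Greedy algorithm:
11/131: ceiling(131/11) = 12, use 1/12
1/1572: ceiling(1572/1) = 1572, use 1/1572
Result: 11/131 = 1/12 + 1/1572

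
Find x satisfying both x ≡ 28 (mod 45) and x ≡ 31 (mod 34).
1153

Using Chinese Remainder Theorem:
M = 45 × 34 = 1530
M1 = 34, M2 = 45
y1 = 34^(-1) mod 45 = 4
y2 = 45^(-1) mod 34 = 31
x = (28×34×4 + 31×45×31) mod 1530 = 1153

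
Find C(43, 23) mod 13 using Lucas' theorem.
0

Using Lucas' theorem:
Write n=43 and k=23 in base 13:
n in base 13: [3, 4]
k in base 13: [1, 10]
C(43,23) mod 13 = ∏ C(n_i, k_i) mod 13
Digit binomials (mod 13): C(3,1) = 3; C(4,10) = 0 (k_i > n_i)
Product: 3 × 0 = 0 ≡ 0 (mod 13)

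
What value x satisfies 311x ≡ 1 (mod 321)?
32

gcd(311, 321) = 1, so the inverse exists.
Extended Euclidean algorithm on (321, 311):
321 = 1 × 311 + 10  ⟹  10 = (1)·321 + (-1)·311
311 = 31 × 10 + 1  ⟹  1 = (-31)·321 + (32)·311
So (32)·311 ≡ 1 (mod 321), i.e. 311^(-1) ≡ 32 (mod 321).
Check: 311 × 32 = 9952 ≡ 1 (mod 321)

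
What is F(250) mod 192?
151

Matrix identity: Q^n = [[F_(n+1), F_n], [F_n, F_(n-1)]] with Q = [[1,1],[1,0]].
n = 250 = 11111010₂. Square-and-multiply, entries mod 192:
Q^1 = [[1,1],[1,0]]
Q^3 = (Q^1)²·Q = [[3,2],[2,1]]
Q^7 = (Q^3)²·Q = [[21,13],[13,8]]
Q^15 = (Q^7)²·Q = [[27,34],[34,185]]
Q^31 = (Q^15)²·Q = [[69,157],[157,104]]
Q^62 = (Q^31)² = [[34,89],[89,137]]
Q^125 = (Q^62)²·Q = [[104,53],[53,51]]
Q^250 = (Q^125)² = [[185,151],[151,34]]
F_250 mod 192 = Q^250[0][1] = 151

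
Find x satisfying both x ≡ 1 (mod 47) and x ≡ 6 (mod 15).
471

Using Chinese Remainder Theorem:
M = 47 × 15 = 705
M1 = 15, M2 = 47
y1 = 15^(-1) mod 47 = 22
y2 = 47^(-1) mod 15 = 8
x = (1×15×22 + 6×47×8) mod 705 = 471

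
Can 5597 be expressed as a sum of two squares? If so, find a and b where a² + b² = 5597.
11² + 74² (a=11, b=74)

Factorization: 5597 = 29 × 193
By Fermat: n is sum of two squares iff every prime p ≡ 3 (mod 4) appears to even power.
All primes ≡ 3 (mod 4) appear to even power.
Search a = 0, 1, 2, … for 5597 - a² a perfect square: first hit at a = 11: 5597 - 121 = 5476 = 74².
5597 = 11² + 74² = 121 + 5476 ✓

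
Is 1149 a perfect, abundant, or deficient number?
deficient

Proper divisors of 1149: sum = 1 + 3 + 383 = 387
Since 387 < 1149, 1149 is deficient.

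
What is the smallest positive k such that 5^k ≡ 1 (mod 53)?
52

53 is prime, so ord(5) divides φ(53) = 52.
Divisors of 52: 1, 2, 4, 13, 26, 52.
Repeated squaring: 5^1 ≡ 5, 5^2 ≡ 25, 5^4 ≡ 42, 5^8 ≡ 15, 5^16 ≡ 13, 5^32 ≡ 10 (mod 53).
Test 5^d mod 53 for each divisor d in increasing order:
5^1 ≡ 5
5^2 ≡ 25
5^4 ≡ 42
5^13 = 5^8·5^4·5^1 ≡ 23
5^26 = 5^16·5^8·5^2 ≡ 52
5^52 = 5^32·5^16·5^4 ≡ 1  ← first divisor giving 1
The order is 52.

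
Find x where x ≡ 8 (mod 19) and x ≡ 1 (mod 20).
141

Using Chinese Remainder Theorem:
M = 19 × 20 = 380
M1 = 20, M2 = 19
y1 = 20^(-1) mod 19 = 1
y2 = 19^(-1) mod 20 = 19
x = (8×20×1 + 1×19×19) mod 380 = 141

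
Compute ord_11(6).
10

11 is prime, so ord(6) divides φ(11) = 10.
Divisors of 10: 1, 2, 5, 10.
Repeated squaring: 6^1 ≡ 6, 6^2 ≡ 3, 6^4 ≡ 9, 6^8 ≡ 4 (mod 11).
Test 6^d mod 11 for each divisor d in increasing order:
6^1 ≡ 6
6^2 ≡ 3
6^5 = 6^4·6^1 ≡ 10
6^10 = 6^8·6^2 ≡ 1  ← first divisor giving 1
The order is 10.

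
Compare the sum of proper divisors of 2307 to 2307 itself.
deficient

Proper divisors of 2307: sum = 1 + 3 + 769 = 773
Since 773 < 2307, 2307 is deficient.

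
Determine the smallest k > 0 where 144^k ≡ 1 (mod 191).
95

191 is prime, so ord(144) divides φ(191) = 190.
Divisors of 190: 1, 2, 5, 10, 19, 38, 95, 190.
Repeated squaring: 144^1 ≡ 144, 144^2 ≡ 108, 144^4 ≡ 13, 144^8 ≡ 169, 144^16 ≡ 102, 144^32 ≡ 90, 144^64 ≡ 78, 144^128 ≡ 163 (mod 191).
Test 144^d mod 191 for each divisor d in increasing order:
144^1 ≡ 144
144^2 ≡ 108
144^5 = 144^4·144^1 ≡ 153
144^10 = 144^8·144^2 ≡ 107
144^19 = 144^16·144^2·144^1 ≡ 49
144^38 = 144^32·144^4·144^2 ≡ 109
144^95 = 144^64·144^16·144^8·144^4·144^2·144^1 ≡ 1  ← first divisor giving 1
The order is 95.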